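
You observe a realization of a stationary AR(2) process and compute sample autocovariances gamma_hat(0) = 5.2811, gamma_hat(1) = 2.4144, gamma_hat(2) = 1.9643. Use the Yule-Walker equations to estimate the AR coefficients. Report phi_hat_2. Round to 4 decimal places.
\hat\phi_{2} = 0.2060

The Yule-Walker equations for an AR(p) process read, in matrix form,
  Gamma_p phi = r_p,   with   (Gamma_p)_{ij} = gamma(|i - j|),
                       (r_p)_i = gamma(i),   i,j = 1..p.
Substitute the sample gammas (Toeplitz matrix and right-hand side of size 2):
  Gamma_p = [[5.2811, 2.4144], [2.4144, 5.2811]]
  r_p     = [2.4144, 1.9643]
Written out:
  5.2811 phi_1 + 2.4144 phi_2 = 2.4144
  2.4144 phi_1 + 5.2811 phi_2 = 1.9643
Solve by Cramer's rule:
  det = gamma(0)^2 - gamma(1)^2 = (5.2811)^2 - (2.4144)^2 = 27.89001721 - 5.82932736 = 22.06068985
  phi_hat_1 = [gamma(1) gamma(0) - gamma(1) gamma(2)] / det = [(2.4144)(5.2811) - (2.4144)(1.9643)] / 22.06068985 = 8.00808192 / 22.06068985 = 0.363
  phi_hat_2 = [gamma(0) gamma(2) - gamma(1)^2] / det = [(5.2811)(1.9643) - (2.4144)^2] / 22.06068985 = 4.54433737 / 22.06068985 = 0.206
So phi_hat = [0.3630, 0.2060].
Therefore phi_hat_2 = 0.2060.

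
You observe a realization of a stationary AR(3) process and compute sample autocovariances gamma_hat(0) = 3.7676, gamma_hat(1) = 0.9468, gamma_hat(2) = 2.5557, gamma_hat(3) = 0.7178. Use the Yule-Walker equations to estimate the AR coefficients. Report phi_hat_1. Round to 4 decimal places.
\hat\phi_{1} = 0.1270

The Yule-Walker equations for an AR(p) process read, in matrix form,
  Gamma_p phi = r_p,   with   (Gamma_p)_{ij} = gamma(|i - j|),
                       (r_p)_i = gamma(i),   i,j = 1..p.
Substitute the sample gammas (Toeplitz matrix and right-hand side of size 3):
  Gamma_p = [[3.7676, 0.9468, 2.5557], [0.9468, 3.7676, 0.9468], [2.5557, 0.9468, 3.7676]]
  r_p     = [0.9468, 2.5557, 0.7178]
Written out (R1..R3):
  (R1) 3.7676 phi_1 + 0.9468 phi_2 + 2.5557 phi_3 = 0.9468
  (R2) 0.9468 phi_1 + 3.7676 phi_2 + 0.9468 phi_3 = 2.5557
  (R3) 2.5557 phi_1 + 0.9468 phi_2 + 3.7676 phi_3 = 0.7178
Gaussian elimination:
  R2 <- R2 - (0.9468/3.7676) R1 = R2 - (0.251301) R1:  3.529669 phi_2 + 0.304551 phi_3 = 2.317769
  R3 <- R3 - (2.5557/3.7676) R1 = R3 - (0.678336) R1:  0.304551 phi_2 + 2.033976 phi_3 = 0.075551
  R3 <- R3 - (0.304551/3.529669) R2 = R3 - (0.086283) R2:  2.007698 phi_3 = -0.124433
Back-substitution:
  phi_hat_3 = -0.124433 / 2.007698 = -0.061978
  phi_hat_2 = (2.317769 - (0.304551)(-0.061978)) / 3.529669 = 0.662001
  phi_hat_1 = (0.9468 - (0.9468)(0.662001) - (2.5557)(-0.061978)) / 3.7676 = 0.126981
So phi_hat = [0.1270, 0.6620, -0.0620].
Therefore phi_hat_1 = 0.1270.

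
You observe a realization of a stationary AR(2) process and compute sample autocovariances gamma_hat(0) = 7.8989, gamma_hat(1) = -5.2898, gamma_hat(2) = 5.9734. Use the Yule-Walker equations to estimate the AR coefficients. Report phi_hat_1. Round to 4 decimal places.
\hat\phi_{1} = -0.2960

The Yule-Walker equations for an AR(p) process read, in matrix form,
  Gamma_p phi = r_p,   with   (Gamma_p)_{ij} = gamma(|i - j|),
                       (r_p)_i = gamma(i),   i,j = 1..p.
Substitute the sample gammas (Toeplitz matrix and right-hand side of size 2):
  Gamma_p = [[7.8989, -5.2898], [-5.2898, 7.8989]]
  r_p     = [-5.2898, 5.9734]
Written out:
  7.8989 phi_1 - 5.2898 phi_2 = -5.2898
  -5.2898 phi_1 + 7.8989 phi_2 = 5.9734
Solve by Cramer's rule:
  det = gamma(0)^2 - gamma(1)^2 = (7.8989)^2 - (-5.2898)^2 = 62.39262121 - 27.98198404 = 34.41063717
  phi_hat_1 = [gamma(1) gamma(0) - gamma(1) gamma(2)] / det = [(-5.2898)(7.8989) - (-5.2898)(5.9734)] / 34.41063717 = -10.1855099 / 34.41063717 = -0.296
  phi_hat_2 = [gamma(0) gamma(2) - gamma(1)^2] / det = [(7.8989)(5.9734) - (-5.2898)^2] / 34.41063717 = 19.20130522 / 34.41063717 = 0.558
So phi_hat = [-0.2960, 0.5580].
Therefore phi_hat_1 = -0.2960.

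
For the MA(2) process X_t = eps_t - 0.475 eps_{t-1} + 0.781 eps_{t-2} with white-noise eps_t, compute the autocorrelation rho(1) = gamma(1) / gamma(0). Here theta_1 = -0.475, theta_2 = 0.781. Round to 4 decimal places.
\rho(1) = -0.4609

For an MA(q) process with theta_0 = 1, the autocovariance is
  gamma(k) = sigma^2 * sum_{i=0..q-k} theta_i * theta_{i+k},
and rho(k) = gamma(k) / gamma(0). Sigma^2 cancels.
  numerator   = (1)*(-0.475) + (-0.475)*(0.781) = -0.845975.
  denominator = (1)^2 + (-0.475)^2 + (0.781)^2 = 1.835586.
  rho(1) = -0.845975 / 1.835586 = -0.4609.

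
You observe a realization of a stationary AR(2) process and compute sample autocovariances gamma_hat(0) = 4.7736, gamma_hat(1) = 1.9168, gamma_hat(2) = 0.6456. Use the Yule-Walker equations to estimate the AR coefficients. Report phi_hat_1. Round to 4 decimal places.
\hat\phi_{1} = 0.4140

The Yule-Walker equations for an AR(p) process read, in matrix form,
  Gamma_p phi = r_p,   with   (Gamma_p)_{ij} = gamma(|i - j|),
                       (r_p)_i = gamma(i),   i,j = 1..p.
Substitute the sample gammas (Toeplitz matrix and right-hand side of size 2):
  Gamma_p = [[4.7736, 1.9168], [1.9168, 4.7736]]
  r_p     = [1.9168, 0.6456]
Written out:
  4.7736 phi_1 + 1.9168 phi_2 = 1.9168
  1.9168 phi_1 + 4.7736 phi_2 = 0.6456
Solve by Cramer's rule:
  det = gamma(0)^2 - gamma(1)^2 = (4.7736)^2 - (1.9168)^2 = 22.78725696 - 3.67412224 = 19.11313472
  phi_hat_1 = [gamma(1) gamma(0) - gamma(1) gamma(2)] / det = [(1.9168)(4.7736) - (1.9168)(0.6456)] / 19.11313472 = 7.9125504 / 19.11313472 = 0.414
  phi_hat_2 = [gamma(0) gamma(2) - gamma(1)^2] / det = [(4.7736)(0.6456) - (1.9168)^2] / 19.11313472 = -0.59228608 / 19.11313472 = -0.031
So phi_hat = [0.4140, -0.0310].
Therefore phi_hat_1 = 0.4140.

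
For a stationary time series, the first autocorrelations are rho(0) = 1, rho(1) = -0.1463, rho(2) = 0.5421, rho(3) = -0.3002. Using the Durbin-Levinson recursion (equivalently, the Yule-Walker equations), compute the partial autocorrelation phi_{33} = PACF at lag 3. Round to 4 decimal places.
\phi_{33} = -0.2641

The PACF at lag k is phi_{kk}, the last component of the solution
to the Yule-Walker system G_k phi = r_k where
  (G_k)_{ij} = rho(|i - j|), (r_k)_i = rho(i), i,j = 1..k.
Equivalently, Durbin-Levinson gives phi_{kk} iteratively:
  phi_{11} = rho(1)
  phi_{kk} = [rho(k) - sum_{j=1..k-1} phi_{k-1,j} rho(k-j)]
            / [1 - sum_{j=1..k-1} phi_{k-1,j} rho(j)],
  phi_{k,j} = phi_{k-1,j} - phi_{kk} phi_{k-1,k-j},  j = 1..k-1.
Step k = 1:
  phi_11 = rho(1) = -0.1463.
Step k = 2:
  phi_22 = [rho(2) - phi_11 rho(1)] / [1 - phi_11 rho(1)] = [0.5421 - (-0.1463)(-0.1463)] / [1 - (-0.1463)(-0.1463)]
         = 0.52069631 / 0.97859631 = 0.532085.
  Update: phi_21 = phi_11 - phi_22 phi_11 = -0.1463 - (0.532085)(-0.1463) = -0.068456.
Step k = 3:
  phi_33 = [rho(3) - phi_21 rho(2) - phi_22 rho(1)] / [1 - phi_21 rho(1) - phi_22 rho(2)]
    numerator   = -0.3002 - (-0.068456)(0.5421) - (0.532085)(-0.1463) = -0.18524599
    denominator = 1 - (-0.068456)(-0.1463) - (0.532085)(0.5421) = 0.70154167
  phi_33 = -0.18524599 / 0.70154167 = -0.2641.
Therefore phi_{33} = -0.2641.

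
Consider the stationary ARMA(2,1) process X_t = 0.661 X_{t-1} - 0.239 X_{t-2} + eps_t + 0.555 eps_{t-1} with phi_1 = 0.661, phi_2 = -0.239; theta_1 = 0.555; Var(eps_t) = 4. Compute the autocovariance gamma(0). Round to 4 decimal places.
\gamma(0) = 11.2685

Multiply the model equation by X_{t-k} and take expectations. With theta_0 = psi_0 = 1 and psi_j the MA(infinity) weights, this gives
  gamma(k) - sum_i phi_i gamma(k-i) = c_k,
  c_k = sigma^2 * sum_{j=k..q} theta_j psi_{j-k}   (c_k = 0 for k > q),
using gamma(-m) = gamma(m).
psi-weights needed (psi_j = theta_j + sum_i phi_i psi_{j-i}):
  psi_1 = theta_1 + phi_1 = 0.555 + (0.661) = 1.216
Right-hand sides:
  c_0 = sigma^2 (1 + theta_1 psi_1) = 4 * (1 + (0.555)(1.216)) = 4 * 1.67488 = 6.69952
  c_1 = sigma^2 theta_1 = 4 * (0.555) = 2.22
  c_2 = 0
Equations for k = 0, 1, 2 (AR order 2, c_2 = 0):
  (E0) gamma(0) = phi_1 gamma(1) + phi_2 gamma(2) + c_0
  (E1) gamma(1) = phi_1 gamma(0) + phi_2 gamma(1) + c_1
  (E2) gamma(2) = phi_1 gamma(1) + phi_2 gamma(0)
From (E1): gamma(1) = A gamma(0) + B with
  A = phi_1 / (1 - phi_2) = 0.661 / 1.239 = 0.533495,   B = c_1 / (1 - phi_2) = 2.22 / 1.239 = 1.791768.
Insert (E2) into (E0): gamma(0) (1 - phi_2^2) = phi_1 (1 + phi_2) gamma(1) + c_0.
  phi_1 (1 + phi_2) = (0.661)(0.761) = 0.503021,   1 - phi_2^2 = 0.942879.
Replace gamma(1) by A gamma(0) + B and collect gamma(0):
  gamma(0) [0.942879 - (0.503021)(0.533495)] = (0.503021)(1.791768) + 6.69952
  gamma(0) * 0.67452 = 7.600817
  gamma(0) = 7.600817 / 0.67452 = 11.268483.
Therefore gamma(0) = 11.2685 (to 4 decimal places).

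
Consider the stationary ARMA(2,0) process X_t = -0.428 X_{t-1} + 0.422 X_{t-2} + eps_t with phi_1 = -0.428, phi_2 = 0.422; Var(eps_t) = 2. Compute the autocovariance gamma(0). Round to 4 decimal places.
\gamma(0) = 5.3873

Multiply the model equation by X_{t-k} and take expectations. With theta_0 = psi_0 = 1 and psi_j the MA(infinity) weights, this gives
  gamma(k) - sum_i phi_i gamma(k-i) = c_k,
  c_k = sigma^2 * sum_{j=k..q} theta_j psi_{j-k}   (c_k = 0 for k > q),
using gamma(-m) = gamma(m).
Pure AR (q = 0): c_0 = sigma^2 = 2, c_k = 0 for k >= 1.
Equations for k = 0, 1, 2 (AR order 2, c_2 = 0):
  (E0) gamma(0) = phi_1 gamma(1) + phi_2 gamma(2) + c_0
  (E1) gamma(1) = phi_1 gamma(0) + phi_2 gamma(1) + c_1
  (E2) gamma(2) = phi_1 gamma(1) + phi_2 gamma(0)
From (E1): gamma(1) = A gamma(0) + B with
  A = phi_1 / (1 - phi_2) = -0.428 / 0.578 = -0.740484,   B = c_1 / (1 - phi_2) = 0 / 0.578 = 0.
Insert (E2) into (E0): gamma(0) (1 - phi_2^2) = phi_1 (1 + phi_2) gamma(1) + c_0.
  phi_1 (1 + phi_2) = (-0.428)(1.422) = -0.608616,   1 - phi_2^2 = 0.821916.
Replace gamma(1) by A gamma(0) + B and collect gamma(0):
  gamma(0) [0.821916 - (-0.608616)(-0.740484)] = c_0 = 2
  gamma(0) * 0.371245 = 2
  gamma(0) = 2 / 0.371245 = 5.387273.
Therefore gamma(0) = 5.3873 (to 4 decimal places).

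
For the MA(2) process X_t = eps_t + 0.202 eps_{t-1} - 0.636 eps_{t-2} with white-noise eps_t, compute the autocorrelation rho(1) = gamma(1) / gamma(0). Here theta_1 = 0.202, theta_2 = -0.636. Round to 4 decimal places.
\rho(1) = 0.0509

For an MA(q) process with theta_0 = 1, the autocovariance is
  gamma(k) = sigma^2 * sum_{i=0..q-k} theta_i * theta_{i+k},
and rho(k) = gamma(k) / gamma(0). Sigma^2 cancels.
  numerator   = (1)*(0.202) + (0.202)*(-0.636) = 0.073528.
  denominator = (1)^2 + (0.202)^2 + (-0.636)^2 = 1.4453.
  rho(1) = 0.073528 / 1.4453 = 0.0509.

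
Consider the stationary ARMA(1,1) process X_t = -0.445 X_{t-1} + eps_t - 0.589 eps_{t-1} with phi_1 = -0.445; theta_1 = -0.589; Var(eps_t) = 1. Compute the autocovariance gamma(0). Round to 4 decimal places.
\gamma(0) = 2.3332

Multiply the model equation by X_{t-k} and take expectations. With theta_0 = psi_0 = 1 and psi_j the MA(infinity) weights, this gives
  gamma(k) - sum_i phi_i gamma(k-i) = c_k,
  c_k = sigma^2 * sum_{j=k..q} theta_j psi_{j-k}   (c_k = 0 for k > q),
using gamma(-m) = gamma(m).
psi-weights needed (psi_j = theta_j + sum_i phi_i psi_{j-i}):
  psi_1 = theta_1 + phi_1 = -0.589 + (-0.445) = -1.034
Right-hand sides:
  c_0 = sigma^2 (1 + theta_1 psi_1) = 1 * (1 + (-0.589)(-1.034)) = 1 * 1.609026 = 1.609026
  c_1 = sigma^2 theta_1 = 1 * (-0.589) = -0.589
  c_2 = 0
Equations for k = 0 and k = 1 (AR order 1):
  gamma(0) = phi_1 gamma(1) + c_0
  gamma(1) = phi_1 gamma(0) + c_1
Substituting the second into the first: gamma(0) (1 - phi_1^2) = c_0 + phi_1 c_1, so
  gamma(0) = (c_0 + phi_1 c_1) / (1 - phi_1^2) = (1.609026 + (-0.445)(-0.589)) / (1 - (-0.445)^2) = 1.871131 / 0.801975 = 2.333154.
Therefore gamma(0) = 2.3332 (to 4 decimal places).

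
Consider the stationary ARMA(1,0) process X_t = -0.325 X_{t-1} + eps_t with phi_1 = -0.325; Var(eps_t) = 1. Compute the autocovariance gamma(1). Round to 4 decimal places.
\gamma(1) = -0.3634

Multiply the model equation by X_{t-k} and take expectations. With theta_0 = psi_0 = 1 and psi_j the MA(infinity) weights, this gives
  gamma(k) - sum_i phi_i gamma(k-i) = c_k,
  c_k = sigma^2 * sum_{j=k..q} theta_j psi_{j-k}   (c_k = 0 for k > q),
using gamma(-m) = gamma(m).
Pure AR (q = 0): c_0 = sigma^2 = 1, c_k = 0 for k >= 1.
Equations for k = 0 and k = 1 (AR order 1):
  gamma(0) = phi_1 gamma(1) + c_0
  gamma(1) = phi_1 gamma(0) + c_1
Substituting the second into the first: gamma(0) (1 - phi_1^2) = c_0 + phi_1 c_1, so
  gamma(0) = c_0 / (1 - phi_1^2) = 1 / (1 - (-0.325)^2) = 1 / 0.894375 = 1.118099.
  gamma(1) = phi_1 gamma(0) = (-0.325)(1.118099) = -0.363382.
Therefore gamma(1) = -0.3634 (to 4 decimal places).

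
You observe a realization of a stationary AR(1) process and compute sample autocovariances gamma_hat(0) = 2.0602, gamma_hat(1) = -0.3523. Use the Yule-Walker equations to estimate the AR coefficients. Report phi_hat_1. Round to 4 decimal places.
\hat\phi_{1} = -0.1710

The Yule-Walker equations for an AR(p) process read, in matrix form,
  Gamma_p phi = r_p,   with   (Gamma_p)_{ij} = gamma(|i - j|),
                       (r_p)_i = gamma(i),   i,j = 1..p.
Substitute the sample gammas (Toeplitz matrix and right-hand side of size 1):
  Gamma_p = [[2.0602]]
  r_p     = [-0.3523]
With p = 1 this is the single equation gamma(0) phi_1 = gamma(1):
  phi_hat_1 = gamma(1) / gamma(0) = -0.3523 / 2.0602 = -0.1710.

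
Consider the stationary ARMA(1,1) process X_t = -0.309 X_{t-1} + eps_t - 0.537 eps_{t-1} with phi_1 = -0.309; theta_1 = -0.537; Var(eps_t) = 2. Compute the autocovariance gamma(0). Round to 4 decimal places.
\gamma(0) = 3.5825

Multiply the model equation by X_{t-k} and take expectations. With theta_0 = psi_0 = 1 and psi_j the MA(infinity) weights, this gives
  gamma(k) - sum_i phi_i gamma(k-i) = c_k,
  c_k = sigma^2 * sum_{j=k..q} theta_j psi_{j-k}   (c_k = 0 for k > q),
using gamma(-m) = gamma(m).
psi-weights needed (psi_j = theta_j + sum_i phi_i psi_{j-i}):
  psi_1 = theta_1 + phi_1 = -0.537 + (-0.309) = -0.846
Right-hand sides:
  c_0 = sigma^2 (1 + theta_1 psi_1) = 2 * (1 + (-0.537)(-0.846)) = 2 * 1.454302 = 2.908604
  c_1 = sigma^2 theta_1 = 2 * (-0.537) = -1.074
  c_2 = 0
Equations for k = 0 and k = 1 (AR order 1):
  gamma(0) = phi_1 gamma(1) + c_0
  gamma(1) = phi_1 gamma(0) + c_1
Substituting the second into the first: gamma(0) (1 - phi_1^2) = c_0 + phi_1 c_1, so
  gamma(0) = (c_0 + phi_1 c_1) / (1 - phi_1^2) = (2.908604 + (-0.309)(-1.074)) / (1 - (-0.309)^2) = 3.24047 / 0.904519 = 3.582534.
Therefore gamma(0) = 3.5825 (to 4 decimal places).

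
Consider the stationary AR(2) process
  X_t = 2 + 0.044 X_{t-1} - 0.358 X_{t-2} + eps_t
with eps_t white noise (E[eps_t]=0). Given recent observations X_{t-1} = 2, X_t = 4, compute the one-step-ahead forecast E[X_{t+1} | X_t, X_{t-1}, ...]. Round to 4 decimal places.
E[X_{t+1} \mid \mathcal F_t] = 1.4600

For an AR(p) model X_t = c + sum_i phi_i X_{t-i} + eps_t, the
one-step-ahead conditional mean is
  E[X_{t+1} | X_t, ...] = c + sum_i phi_i X_{t+1-i}.
Substitute known values:
  E[X_{t+1} | ...] = 2 + (0.044) * (4) + (-0.358) * (2)
                   = 1.4600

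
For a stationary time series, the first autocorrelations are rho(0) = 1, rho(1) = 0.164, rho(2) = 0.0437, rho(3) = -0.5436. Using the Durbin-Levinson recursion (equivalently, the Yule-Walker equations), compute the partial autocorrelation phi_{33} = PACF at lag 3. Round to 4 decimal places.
\phi_{33} = -0.5689

The PACF at lag k is phi_{kk}, the last component of the solution
to the Yule-Walker system G_k phi = r_k where
  (G_k)_{ij} = rho(|i - j|), (r_k)_i = rho(i), i,j = 1..k.
Equivalently, Durbin-Levinson gives phi_{kk} iteratively:
  phi_{11} = rho(1)
  phi_{kk} = [rho(k) - sum_{j=1..k-1} phi_{k-1,j} rho(k-j)]
            / [1 - sum_{j=1..k-1} phi_{k-1,j} rho(j)],
  phi_{k,j} = phi_{k-1,j} - phi_{kk} phi_{k-1,k-j},  j = 1..k-1.
Step k = 1:
  phi_11 = rho(1) = 0.164.
Step k = 2:
  phi_22 = [rho(2) - phi_11 rho(1)] / [1 - phi_11 rho(1)] = [0.0437 - (0.164)(0.164)] / [1 - (0.164)(0.164)]
         = 0.016804 / 0.973104 = 0.017268.
  Update: phi_21 = phi_11 - phi_22 phi_11 = 0.164 - (0.017268)(0.164) = 0.161168.
Step k = 3:
  phi_33 = [rho(3) - phi_21 rho(2) - phi_22 rho(1)] / [1 - phi_21 rho(1) - phi_22 rho(2)]
    numerator   = -0.5436 - (0.161168)(0.0437) - (0.017268)(0.164) = -0.55347507
    denominator = 1 - (0.161168)(0.164) - (0.017268)(0.0437) = 0.97281382
  phi_33 = -0.55347507 / 0.97281382 = -0.5689.
Therefore phi_{33} = -0.5689.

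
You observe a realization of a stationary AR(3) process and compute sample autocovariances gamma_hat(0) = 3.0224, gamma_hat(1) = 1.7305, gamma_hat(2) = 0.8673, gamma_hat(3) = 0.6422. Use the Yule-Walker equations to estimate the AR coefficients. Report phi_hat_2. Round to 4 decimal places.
\hat\phi_{2} = -0.1270

The Yule-Walker equations for an AR(p) process read, in matrix form,
  Gamma_p phi = r_p,   with   (Gamma_p)_{ij} = gamma(|i - j|),
                       (r_p)_i = gamma(i),   i,j = 1..p.
Substitute the sample gammas (Toeplitz matrix and right-hand side of size 3):
  Gamma_p = [[3.0224, 1.7305, 0.8673], [1.7305, 3.0224, 1.7305], [0.8673, 1.7305, 3.0224]]
  r_p     = [1.7305, 0.8673, 0.6422]
Written out (R1..R3):
  (R1) 3.0224 phi_1 + 1.7305 phi_2 + 0.8673 phi_3 = 1.7305
  (R2) 1.7305 phi_1 + 3.0224 phi_2 + 1.7305 phi_3 = 0.8673
  (R3) 0.8673 phi_1 + 1.7305 phi_2 + 3.0224 phi_3 = 0.6422
Gaussian elimination:
  R2 <- R2 - (1.7305/3.0224) R1 = R2 - (0.572558) R1:  2.031588 phi_2 + 1.23392 phi_3 = -0.123512
  R3 <- R3 - (0.8673/3.0224) R1 = R3 - (0.286957) R1:  1.23392 phi_2 + 2.773522 phi_3 = 0.14562
  R3 <- R3 - (1.23392/2.031588) R2 = R3 - (0.607367) R2:  2.024079 phi_3 = 0.220637
Back-substitution:
  phi_hat_3 = 0.220637 / 2.024079 = 0.109006
  phi_hat_2 = (-0.123512 - (1.23392)(0.109006)) / 2.031588 = -0.127003
  phi_hat_1 = (1.7305 - (1.7305)(-0.127003) - (0.8673)(0.109006)) / 3.0224 = 0.613994
So phi_hat = [0.6140, -0.1270, 0.1090].
Therefore phi_hat_2 = -0.1270.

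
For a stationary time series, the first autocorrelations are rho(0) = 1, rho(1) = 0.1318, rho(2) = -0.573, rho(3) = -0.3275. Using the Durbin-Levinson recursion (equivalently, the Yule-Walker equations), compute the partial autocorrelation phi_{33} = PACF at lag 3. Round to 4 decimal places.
\phi_{33} = -0.2029

The PACF at lag k is phi_{kk}, the last component of the solution
to the Yule-Walker system G_k phi = r_k where
  (G_k)_{ij} = rho(|i - j|), (r_k)_i = rho(i), i,j = 1..k.
Equivalently, Durbin-Levinson gives phi_{kk} iteratively:
  phi_{11} = rho(1)
  phi_{kk} = [rho(k) - sum_{j=1..k-1} phi_{k-1,j} rho(k-j)]
            / [1 - sum_{j=1..k-1} phi_{k-1,j} rho(j)],
  phi_{k,j} = phi_{k-1,j} - phi_{kk} phi_{k-1,k-j},  j = 1..k-1.
Step k = 1:
  phi_11 = rho(1) = 0.1318.
Step k = 2:
  phi_22 = [rho(2) - phi_11 rho(1)] / [1 - phi_11 rho(1)] = [-0.573 - (0.1318)(0.1318)] / [1 - (0.1318)(0.1318)]
         = -0.59037124 / 0.98262876 = -0.600808.
  Update: phi_21 = phi_11 - phi_22 phi_11 = 0.1318 - (-0.600808)(0.1318) = 0.210986.
Step k = 3:
  phi_33 = [rho(3) - phi_21 rho(2) - phi_22 rho(1)] / [1 - phi_21 rho(1) - phi_22 rho(2)]
    numerator   = -0.3275 - (0.210986)(-0.573) - (-0.600808)(0.1318) = -0.12741824
    denominator = 1 - (0.210986)(0.1318) - (-0.600808)(-0.573) = 0.62792898
  phi_33 = -0.12741824 / 0.62792898 = -0.2029.
Therefore phi_{33} = -0.2029.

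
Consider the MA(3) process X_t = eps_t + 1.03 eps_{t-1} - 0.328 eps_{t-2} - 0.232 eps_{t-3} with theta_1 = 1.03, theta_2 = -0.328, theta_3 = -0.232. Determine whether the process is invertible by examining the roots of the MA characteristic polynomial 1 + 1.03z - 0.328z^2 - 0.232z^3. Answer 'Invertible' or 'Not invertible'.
\text{Not invertible}

The MA(q) characteristic polynomial is P(z) = 1 + 1.03z - 0.328z^2 - 0.232z^3.
Invertibility requires all roots to lie outside the unit circle, i.e. |z| > 1 for every root.
Degree 3: look for a simple real root z0 first, then factor out (1 - z/z0) and solve the remaining quadratic.
Testing z0 = -2.5: P(-2.5) = 1 + (1.03)(-2.5) + (-0.328)(-2.5)^2 + (-0.232)(-2.5)^3
  = 1 + (-2.575) + (-2.05) + (3.625) = 0.  So z_0 = -2.5 is a root, |z_0| = 2.5.
Divide out the factor (1 + 0.4 z) = (1 - z/z0) (since 1/z0 = -0.4):
  P(z) = (1 + 0.4 z)(1 + (0.63) z + (-0.58) z^2)
  [check: z-coef 0.63 - (-0.4) = 1.03; z^2-coef -0.58 - (-0.4)(0.63) = -0.328; z^3-coef -(-0.4)(-0.58) = -0.232.]
Remaining roots from the quadratic factor 1 + (0.63) z + (-0.58) z^2:
  Set 1 + (0.63) z + (-0.58) z^2 = 0, i.e. a z^2 + b z + c = 0 with a = -0.58, b = 0.63, c = 1.
  Discriminant D = b^2 - 4ac = (0.63)^2 - 4*(-0.58)*1 = 0.3969 - (-2.32) = 2.7169.
  D >= 0, so the roots are real: z = (-b +/- sqrt(D)) / (2a) = (-0.63 +/- 1.648302) / (-1.16).
    z_1 = (-0.63 + 1.648302) / (-1.16) = -0.8778,   |z_1| = 0.8778.
    z_2 = (-0.63 - 1.648302) / (-1.16) = 1.9641,   |z_2| = 1.9641.
Moduli of all roots: 2.5000, 0.8778, 1.9641.
All moduli strictly greater than 1? No.
Verdict: Not invertible.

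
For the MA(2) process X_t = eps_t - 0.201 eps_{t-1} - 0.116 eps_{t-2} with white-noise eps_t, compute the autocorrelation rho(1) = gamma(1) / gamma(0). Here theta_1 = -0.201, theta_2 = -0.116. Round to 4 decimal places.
\rho(1) = -0.1686

For an MA(q) process with theta_0 = 1, the autocovariance is
  gamma(k) = sigma^2 * sum_{i=0..q-k} theta_i * theta_{i+k},
and rho(k) = gamma(k) / gamma(0). Sigma^2 cancels.
  numerator   = (1)*(-0.201) + (-0.201)*(-0.116) = -0.177684.
  denominator = (1)^2 + (-0.201)^2 + (-0.116)^2 = 1.053857.
  rho(1) = -0.177684 / 1.053857 = -0.1686.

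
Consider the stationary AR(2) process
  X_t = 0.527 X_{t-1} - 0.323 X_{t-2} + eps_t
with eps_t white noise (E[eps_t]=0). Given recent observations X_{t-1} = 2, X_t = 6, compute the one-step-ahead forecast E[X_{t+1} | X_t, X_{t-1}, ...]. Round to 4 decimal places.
E[X_{t+1} \mid \mathcal F_t] = 2.5160

For an AR(p) model X_t = c + sum_i phi_i X_{t-i} + eps_t, the
one-step-ahead conditional mean is
  E[X_{t+1} | X_t, ...] = c + sum_i phi_i X_{t+1-i}.
Substitute known values:
  E[X_{t+1} | ...] = (0.527) * (6) + (-0.323) * (2)
                   = 2.5160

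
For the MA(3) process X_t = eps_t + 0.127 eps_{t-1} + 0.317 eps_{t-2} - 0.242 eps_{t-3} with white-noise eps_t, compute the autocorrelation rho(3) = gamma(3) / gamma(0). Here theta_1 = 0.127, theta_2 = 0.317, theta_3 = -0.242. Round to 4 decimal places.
\rho(3) = -0.2059

For an MA(q) process with theta_0 = 1, the autocovariance is
  gamma(k) = sigma^2 * sum_{i=0..q-k} theta_i * theta_{i+k},
and rho(k) = gamma(k) / gamma(0). Sigma^2 cancels.
  numerator   = (1)*(-0.242) = -0.242.
  denominator = (1)^2 + (0.127)^2 + (0.317)^2 + (-0.242)^2 = 1.175182.
  rho(3) = -0.242 / 1.175182 = -0.2059.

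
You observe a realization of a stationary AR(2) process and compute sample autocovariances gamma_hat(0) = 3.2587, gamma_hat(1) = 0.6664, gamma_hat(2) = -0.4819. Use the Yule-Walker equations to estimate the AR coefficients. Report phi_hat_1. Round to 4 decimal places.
\hat\phi_{1} = 0.2450

The Yule-Walker equations for an AR(p) process read, in matrix form,
  Gamma_p phi = r_p,   with   (Gamma_p)_{ij} = gamma(|i - j|),
                       (r_p)_i = gamma(i),   i,j = 1..p.
Substitute the sample gammas (Toeplitz matrix and right-hand side of size 2):
  Gamma_p = [[3.2587, 0.6664], [0.6664, 3.2587]]
  r_p     = [0.6664, -0.4819]
Written out:
  3.2587 phi_1 + 0.6664 phi_2 = 0.6664
  0.6664 phi_1 + 3.2587 phi_2 = -0.4819
Solve by Cramer's rule:
  det = gamma(0)^2 - gamma(1)^2 = (3.2587)^2 - (0.6664)^2 = 10.61912569 - 0.44408896 = 10.17503673
  phi_hat_1 = [gamma(1) gamma(0) - gamma(1) gamma(2)] / det = [(0.6664)(3.2587) - (0.6664)(-0.4819)] / 10.17503673 = 2.49273584 / 10.17503673 = 0.245
  phi_hat_2 = [gamma(0) gamma(2) - gamma(1)^2] / det = [(3.2587)(-0.4819) - (0.6664)^2] / 10.17503673 = -2.01445649 / 10.17503673 = -0.198
So phi_hat = [0.2450, -0.1980].
Therefore phi_hat_1 = 0.2450.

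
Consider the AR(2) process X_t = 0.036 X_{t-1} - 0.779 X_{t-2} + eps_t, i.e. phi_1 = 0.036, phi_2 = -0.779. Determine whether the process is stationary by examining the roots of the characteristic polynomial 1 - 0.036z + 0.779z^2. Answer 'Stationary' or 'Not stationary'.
\text{Stationary}

The AR(p) characteristic polynomial is P(z) = 1 - 0.036z + 0.779z^2.
Stationarity requires all roots to lie outside the unit circle, i.e. |z| > 1 for every root.
Set 1 + (-0.036) z + (0.779) z^2 = 0, i.e. a z^2 + b z + c = 0 with a = 0.779, b = -0.036, c = 1.
Discriminant D = b^2 - 4ac = (-0.036)^2 - 4*(0.779)*1 = 0.001296 - (3.116) = -3.114704.
D < 0, so the roots are the complex-conjugate pair z = (-b +/- i sqrt(-D)) / (2a) = 0.0231 +/- 1.1328i.
For a conjugate pair |z|^2 = z * conj(z) = (product of roots) = c/a = 1/(0.779) = 1.283697, so |z| = sqrt(1.283697) = 1.133 for both roots.
Moduli of all roots: 1.1330, 1.1330.
All moduli strictly greater than 1? Yes.
Verdict: Stationary.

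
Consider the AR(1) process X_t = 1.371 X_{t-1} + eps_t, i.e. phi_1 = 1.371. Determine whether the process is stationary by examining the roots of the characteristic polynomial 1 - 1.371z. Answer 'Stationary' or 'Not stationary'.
\text{Not stationary}

The AR(p) characteristic polynomial is P(z) = 1 - 1.371z.
Stationarity requires all roots to lie outside the unit circle, i.e. |z| > 1 for every root.
This is linear in z: 1 + (-1.371) z = 0  =>  z = -1/(-1.371) = 0.729395,  |z| = 0.729395.
Moduli of all roots: 0.7294.
All moduli strictly greater than 1? No.
Verdict: Not stationary.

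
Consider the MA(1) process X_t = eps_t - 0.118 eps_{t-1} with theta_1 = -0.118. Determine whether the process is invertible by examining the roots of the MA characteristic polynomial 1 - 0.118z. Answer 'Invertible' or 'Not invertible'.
\text{Invertible}

The MA(q) characteristic polynomial is P(z) = 1 - 0.118z.
Invertibility requires all roots to lie outside the unit circle, i.e. |z| > 1 for every root.
This is linear in z: 1 + (-0.118) z = 0  =>  z = -1/(-0.118) = 8.474576,  |z| = 8.474576.
Moduli of all roots: 8.4746.
All moduli strictly greater than 1? Yes.
Verdict: Invertible.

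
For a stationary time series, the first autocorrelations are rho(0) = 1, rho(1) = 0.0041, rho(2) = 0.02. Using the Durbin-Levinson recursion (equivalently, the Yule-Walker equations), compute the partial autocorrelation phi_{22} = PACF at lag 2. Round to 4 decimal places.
\phi_{22} = 0.0200

The PACF at lag k is phi_{kk}, the last component of the solution
to the Yule-Walker system G_k phi = r_k where
  (G_k)_{ij} = rho(|i - j|), (r_k)_i = rho(i), i,j = 1..k.
Equivalently, Durbin-Levinson gives phi_{kk} iteratively:
  phi_{11} = rho(1)
  phi_{kk} = [rho(k) - sum_{j=1..k-1} phi_{k-1,j} rho(k-j)]
            / [1 - sum_{j=1..k-1} phi_{k-1,j} rho(j)],
  phi_{k,j} = phi_{k-1,j} - phi_{kk} phi_{k-1,k-j},  j = 1..k-1.
Step k = 1:
  phi_11 = rho(1) = 0.0041.
Step k = 2:
  phi_22 = [rho(2) - phi_11 rho(1)] / [1 - phi_11 rho(1)] = [0.02 - (0.0041)(0.0041)] / [1 - (0.0041)(0.0041)]
         = 0.01998319 / 0.99998319 = 0.02.
Therefore phi_{22} = 0.0200.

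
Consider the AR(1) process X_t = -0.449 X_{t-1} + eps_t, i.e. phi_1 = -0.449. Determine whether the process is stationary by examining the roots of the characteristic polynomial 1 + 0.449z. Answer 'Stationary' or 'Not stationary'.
\text{Stationary}

The AR(p) characteristic polynomial is P(z) = 1 + 0.449z.
Stationarity requires all roots to lie outside the unit circle, i.e. |z| > 1 for every root.
This is linear in z: 1 + (0.449) z = 0  =>  z = -1/(0.449) = -2.227171,  |z| = 2.227171.
Moduli of all roots: 2.2272.
All moduli strictly greater than 1? Yes.
Verdict: Stationary.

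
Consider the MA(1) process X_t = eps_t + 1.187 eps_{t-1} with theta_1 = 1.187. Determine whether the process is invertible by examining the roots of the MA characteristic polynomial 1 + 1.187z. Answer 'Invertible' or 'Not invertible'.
\text{Not invertible}

The MA(q) characteristic polynomial is P(z) = 1 + 1.187z.
Invertibility requires all roots to lie outside the unit circle, i.e. |z| > 1 for every root.
This is linear in z: 1 + (1.187) z = 0  =>  z = -1/(1.187) = -0.84246,  |z| = 0.84246.
Moduli of all roots: 0.8425.
All moduli strictly greater than 1? No.
Verdict: Not invertible.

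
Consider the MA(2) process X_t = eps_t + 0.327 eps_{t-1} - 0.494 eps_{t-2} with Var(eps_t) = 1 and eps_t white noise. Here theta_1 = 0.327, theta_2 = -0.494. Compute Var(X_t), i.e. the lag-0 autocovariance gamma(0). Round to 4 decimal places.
\gamma(0) = 1.3510

For an MA(q) process X_t = eps_t + sum_i theta_i eps_{t-i} with
Var(eps_t) = sigma^2, the variance is
  gamma(0) = sigma^2 * (1 + sum_i theta_i^2).
  sum_i theta_i^2 = (0.327)^2 + (-0.494)^2 = 0.106929 + 0.244036 = 0.350965.
  gamma(0) = 1 * (1 + 0.350965) = 1 * 1.350965 = 1.350965, which rounds to 1.3510.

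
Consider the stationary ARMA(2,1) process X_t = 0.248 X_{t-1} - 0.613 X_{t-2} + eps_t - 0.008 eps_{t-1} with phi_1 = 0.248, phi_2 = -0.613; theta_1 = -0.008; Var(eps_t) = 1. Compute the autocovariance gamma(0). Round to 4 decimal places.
\gamma(0) = 1.6368

Multiply the model equation by X_{t-k} and take expectations. With theta_0 = psi_0 = 1 and psi_j the MA(infinity) weights, this gives
  gamma(k) - sum_i phi_i gamma(k-i) = c_k,
  c_k = sigma^2 * sum_{j=k..q} theta_j psi_{j-k}   (c_k = 0 for k > q),
using gamma(-m) = gamma(m).
psi-weights needed (psi_j = theta_j + sum_i phi_i psi_{j-i}):
  psi_1 = theta_1 + phi_1 = -0.008 + (0.248) = 0.24
Right-hand sides:
  c_0 = sigma^2 (1 + theta_1 psi_1) = 1 * (1 + (-0.008)(0.24)) = 1 * 0.99808 = 0.99808
  c_1 = sigma^2 theta_1 = 1 * (-0.008) = -0.008
  c_2 = 0
Equations for k = 0, 1, 2 (AR order 2, c_2 = 0):
  (E0) gamma(0) = phi_1 gamma(1) + phi_2 gamma(2) + c_0
  (E1) gamma(1) = phi_1 gamma(0) + phi_2 gamma(1) + c_1
  (E2) gamma(2) = phi_1 gamma(1) + phi_2 gamma(0)
From (E1): gamma(1) = A gamma(0) + B with
  A = phi_1 / (1 - phi_2) = 0.248 / 1.613 = 0.153751,   B = c_1 / (1 - phi_2) = -0.008 / 1.613 = -0.00496.
Insert (E2) into (E0): gamma(0) (1 - phi_2^2) = phi_1 (1 + phi_2) gamma(1) + c_0.
  phi_1 (1 + phi_2) = (0.248)(0.387) = 0.095976,   1 - phi_2^2 = 0.624231.
Replace gamma(1) by A gamma(0) + B and collect gamma(0):
  gamma(0) [0.624231 - (0.095976)(0.153751)] = (0.095976)(-0.00496) + 0.99808
  gamma(0) * 0.609475 = 0.997604
  gamma(0) = 0.997604 / 0.609475 = 1.636826.
Therefore gamma(0) = 1.6368 (to 4 decimal places).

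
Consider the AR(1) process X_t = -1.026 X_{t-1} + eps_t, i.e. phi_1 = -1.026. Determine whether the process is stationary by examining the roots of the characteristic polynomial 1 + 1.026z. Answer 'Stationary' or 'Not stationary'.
\text{Not stationary}

The AR(p) characteristic polynomial is P(z) = 1 + 1.026z.
Stationarity requires all roots to lie outside the unit circle, i.e. |z| > 1 for every root.
This is linear in z: 1 + (1.026) z = 0  =>  z = -1/(1.026) = -0.974659,  |z| = 0.974659.
Moduli of all roots: 0.9747.
All moduli strictly greater than 1? No.
Verdict: Not stationary.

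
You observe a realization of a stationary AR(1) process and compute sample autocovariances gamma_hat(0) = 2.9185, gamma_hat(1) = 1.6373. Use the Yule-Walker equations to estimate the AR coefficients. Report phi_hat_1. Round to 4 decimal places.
\hat\phi_{1} = 0.5610

The Yule-Walker equations for an AR(p) process read, in matrix form,
  Gamma_p phi = r_p,   with   (Gamma_p)_{ij} = gamma(|i - j|),
                       (r_p)_i = gamma(i),   i,j = 1..p.
Substitute the sample gammas (Toeplitz matrix and right-hand side of size 1):
  Gamma_p = [[2.9185]]
  r_p     = [1.6373]
With p = 1 this is the single equation gamma(0) phi_1 = gamma(1):
  phi_hat_1 = gamma(1) / gamma(0) = 1.6373 / 2.9185 = 0.5610.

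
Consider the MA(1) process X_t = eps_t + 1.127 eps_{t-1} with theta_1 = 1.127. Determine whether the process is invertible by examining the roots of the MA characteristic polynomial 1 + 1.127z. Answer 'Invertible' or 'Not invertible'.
\text{Not invertible}

The MA(q) characteristic polynomial is P(z) = 1 + 1.127z.
Invertibility requires all roots to lie outside the unit circle, i.e. |z| > 1 for every root.
This is linear in z: 1 + (1.127) z = 0  =>  z = -1/(1.127) = -0.887311,  |z| = 0.887311.
Moduli of all roots: 0.8873.
All moduli strictly greater than 1? No.
Verdict: Not invertible.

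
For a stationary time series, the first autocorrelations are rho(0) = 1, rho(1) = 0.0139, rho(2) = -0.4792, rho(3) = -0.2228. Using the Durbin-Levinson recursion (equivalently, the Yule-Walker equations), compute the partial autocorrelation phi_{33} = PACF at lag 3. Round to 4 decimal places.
\phi_{33} = -0.2679

The PACF at lag k is phi_{kk}, the last component of the solution
to the Yule-Walker system G_k phi = r_k where
  (G_k)_{ij} = rho(|i - j|), (r_k)_i = rho(i), i,j = 1..k.
Equivalently, Durbin-Levinson gives phi_{kk} iteratively:
  phi_{11} = rho(1)
  phi_{kk} = [rho(k) - sum_{j=1..k-1} phi_{k-1,j} rho(k-j)]
            / [1 - sum_{j=1..k-1} phi_{k-1,j} rho(j)],
  phi_{k,j} = phi_{k-1,j} - phi_{kk} phi_{k-1,k-j},  j = 1..k-1.
Step k = 1:
  phi_11 = rho(1) = 0.0139.
Step k = 2:
  phi_22 = [rho(2) - phi_11 rho(1)] / [1 - phi_11 rho(1)] = [-0.4792 - (0.0139)(0.0139)] / [1 - (0.0139)(0.0139)]
         = -0.47939321 / 0.99980679 = -0.479486.
  Update: phi_21 = phi_11 - phi_22 phi_11 = 0.0139 - (-0.479486)(0.0139) = 0.020565.
Step k = 3:
  phi_33 = [rho(3) - phi_21 rho(2) - phi_22 rho(1)] / [1 - phi_21 rho(1) - phi_22 rho(2)]
    numerator   = -0.2228 - (0.020565)(-0.4792) - (-0.479486)(0.0139) = -0.20628047
    denominator = 1 - (0.020565)(0.0139) - (-0.479486)(-0.4792) = 0.76994453
  phi_33 = -0.20628047 / 0.76994453 = -0.2679.
Therefore phi_{33} = -0.2679.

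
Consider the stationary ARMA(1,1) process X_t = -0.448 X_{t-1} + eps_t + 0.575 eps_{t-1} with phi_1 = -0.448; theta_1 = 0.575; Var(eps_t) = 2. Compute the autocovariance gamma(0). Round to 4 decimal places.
\gamma(0) = 2.0404

Multiply the model equation by X_{t-k} and take expectations. With theta_0 = psi_0 = 1 and psi_j the MA(infinity) weights, this gives
  gamma(k) - sum_i phi_i gamma(k-i) = c_k,
  c_k = sigma^2 * sum_{j=k..q} theta_j psi_{j-k}   (c_k = 0 for k > q),
using gamma(-m) = gamma(m).
psi-weights needed (psi_j = theta_j + sum_i phi_i psi_{j-i}):
  psi_1 = theta_1 + phi_1 = 0.575 + (-0.448) = 0.127
Right-hand sides:
  c_0 = sigma^2 (1 + theta_1 psi_1) = 2 * (1 + (0.575)(0.127)) = 2 * 1.073025 = 2.14605
  c_1 = sigma^2 theta_1 = 2 * (0.575) = 1.15
  c_2 = 0
Equations for k = 0 and k = 1 (AR order 1):
  gamma(0) = phi_1 gamma(1) + c_0
  gamma(1) = phi_1 gamma(0) + c_1
Substituting the second into the first: gamma(0) (1 - phi_1^2) = c_0 + phi_1 c_1, so
  gamma(0) = (c_0 + phi_1 c_1) / (1 - phi_1^2) = (2.14605 + (-0.448)(1.15)) / (1 - (-0.448)^2) = 1.63085 / 0.799296 = 2.040358.
Therefore gamma(0) = 2.0404 (to 4 decimal places).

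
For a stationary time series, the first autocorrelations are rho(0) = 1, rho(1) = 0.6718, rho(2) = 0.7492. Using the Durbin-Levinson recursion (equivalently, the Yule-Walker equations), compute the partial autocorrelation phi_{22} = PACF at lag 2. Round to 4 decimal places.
\phi_{22} = 0.5429

The PACF at lag k is phi_{kk}, the last component of the solution
to the Yule-Walker system G_k phi = r_k where
  (G_k)_{ij} = rho(|i - j|), (r_k)_i = rho(i), i,j = 1..k.
Equivalently, Durbin-Levinson gives phi_{kk} iteratively:
  phi_{11} = rho(1)
  phi_{kk} = [rho(k) - sum_{j=1..k-1} phi_{k-1,j} rho(k-j)]
            / [1 - sum_{j=1..k-1} phi_{k-1,j} rho(j)],
  phi_{k,j} = phi_{k-1,j} - phi_{kk} phi_{k-1,k-j},  j = 1..k-1.
Step k = 1:
  phi_11 = rho(1) = 0.6718.
Step k = 2:
  phi_22 = [rho(2) - phi_11 rho(1)] / [1 - phi_11 rho(1)] = [0.7492 - (0.6718)(0.6718)] / [1 - (0.6718)(0.6718)]
         = 0.29788476 / 0.54868476 = 0.5429.
Therefore phi_{22} = 0.5429.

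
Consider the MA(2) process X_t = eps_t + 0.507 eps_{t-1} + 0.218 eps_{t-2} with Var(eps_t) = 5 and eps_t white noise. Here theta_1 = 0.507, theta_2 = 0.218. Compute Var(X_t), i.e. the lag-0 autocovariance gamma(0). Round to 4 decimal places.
\gamma(0) = 6.5229

For an MA(q) process X_t = eps_t + sum_i theta_i eps_{t-i} with
Var(eps_t) = sigma^2, the variance is
  gamma(0) = sigma^2 * (1 + sum_i theta_i^2).
  sum_i theta_i^2 = (0.507)^2 + (0.218)^2 = 0.257049 + 0.047524 = 0.304573.
  gamma(0) = 5 * (1 + 0.304573) = 5 * 1.304573 = 6.522865, which rounds to 6.5229.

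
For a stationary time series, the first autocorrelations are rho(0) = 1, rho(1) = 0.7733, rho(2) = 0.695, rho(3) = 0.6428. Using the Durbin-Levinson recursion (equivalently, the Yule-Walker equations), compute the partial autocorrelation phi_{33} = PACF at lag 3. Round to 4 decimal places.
\phi_{33} = 0.1280

The PACF at lag k is phi_{kk}, the last component of the solution
to the Yule-Walker system G_k phi = r_k where
  (G_k)_{ij} = rho(|i - j|), (r_k)_i = rho(i), i,j = 1..k.
Equivalently, Durbin-Levinson gives phi_{kk} iteratively:
  phi_{11} = rho(1)
  phi_{kk} = [rho(k) - sum_{j=1..k-1} phi_{k-1,j} rho(k-j)]
            / [1 - sum_{j=1..k-1} phi_{k-1,j} rho(j)],
  phi_{k,j} = phi_{k-1,j} - phi_{kk} phi_{k-1,k-j},  j = 1..k-1.
Step k = 1:
  phi_11 = rho(1) = 0.7733.
Step k = 2:
  phi_22 = [rho(2) - phi_11 rho(1)] / [1 - phi_11 rho(1)] = [0.695 - (0.7733)(0.7733)] / [1 - (0.7733)(0.7733)]
         = 0.09700711 / 0.40200711 = 0.241307.
  Update: phi_21 = phi_11 - phi_22 phi_11 = 0.7733 - (0.241307)(0.7733) = 0.586697.
Step k = 3:
  phi_33 = [rho(3) - phi_21 rho(2) - phi_22 rho(1)] / [1 - phi_21 rho(1) - phi_22 rho(2)]
    numerator   = 0.6428 - (0.586697)(0.695) - (0.241307)(0.7733) = 0.04844269
    denominator = 1 - (0.586697)(0.7733) - (0.241307)(0.695) = 0.37859862
  phi_33 = 0.04844269 / 0.37859862 = 0.128.
Therefore phi_{33} = 0.1280.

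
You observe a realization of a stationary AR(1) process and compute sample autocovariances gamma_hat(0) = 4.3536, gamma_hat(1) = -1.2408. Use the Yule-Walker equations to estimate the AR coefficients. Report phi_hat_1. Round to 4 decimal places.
\hat\phi_{1} = -0.2850

The Yule-Walker equations for an AR(p) process read, in matrix form,
  Gamma_p phi = r_p,   with   (Gamma_p)_{ij} = gamma(|i - j|),
                       (r_p)_i = gamma(i),   i,j = 1..p.
Substitute the sample gammas (Toeplitz matrix and right-hand side of size 1):
  Gamma_p = [[4.3536]]
  r_p     = [-1.2408]
With p = 1 this is the single equation gamma(0) phi_1 = gamma(1):
  phi_hat_1 = gamma(1) / gamma(0) = -1.2408 / 4.3536 = -0.2850.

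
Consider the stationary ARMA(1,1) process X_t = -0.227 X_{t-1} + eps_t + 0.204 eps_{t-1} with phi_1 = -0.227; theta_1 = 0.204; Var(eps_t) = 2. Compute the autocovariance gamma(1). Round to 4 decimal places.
\gamma(1) = -0.0463

Multiply the model equation by X_{t-k} and take expectations. With theta_0 = psi_0 = 1 and psi_j the MA(infinity) weights, this gives
  gamma(k) - sum_i phi_i gamma(k-i) = c_k,
  c_k = sigma^2 * sum_{j=k..q} theta_j psi_{j-k}   (c_k = 0 for k > q),
using gamma(-m) = gamma(m).
psi-weights needed (psi_j = theta_j + sum_i phi_i psi_{j-i}):
  psi_1 = theta_1 + phi_1 = 0.204 + (-0.227) = -0.023
Right-hand sides:
  c_0 = sigma^2 (1 + theta_1 psi_1) = 2 * (1 + (0.204)(-0.023)) = 2 * 0.995308 = 1.990616
  c_1 = sigma^2 theta_1 = 2 * (0.204) = 0.408
  c_2 = 0
Equations for k = 0 and k = 1 (AR order 1):
  gamma(0) = phi_1 gamma(1) + c_0
  gamma(1) = phi_1 gamma(0) + c_1
Substituting the second into the first: gamma(0) (1 - phi_1^2) = c_0 + phi_1 c_1, so
  gamma(0) = (c_0 + phi_1 c_1) / (1 - phi_1^2) = (1.990616 + (-0.227)(0.408)) / (1 - (-0.227)^2) = 1.898 / 0.948471 = 2.001115.
  gamma(1) = phi_1 gamma(0) + c_1 = (-0.227)(2.001115) + (0.408) = -0.046253.
Therefore gamma(1) = -0.0463 (to 4 decimal places).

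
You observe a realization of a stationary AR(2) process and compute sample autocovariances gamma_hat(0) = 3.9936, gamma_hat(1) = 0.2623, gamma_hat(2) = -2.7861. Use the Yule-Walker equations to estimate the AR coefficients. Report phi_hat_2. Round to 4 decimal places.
\hat\phi_{2} = -0.7050

The Yule-Walker equations for an AR(p) process read, in matrix form,
  Gamma_p phi = r_p,   with   (Gamma_p)_{ij} = gamma(|i - j|),
                       (r_p)_i = gamma(i),   i,j = 1..p.
Substitute the sample gammas (Toeplitz matrix and right-hand side of size 2):
  Gamma_p = [[3.9936, 0.2623], [0.2623, 3.9936]]
  r_p     = [0.2623, -2.7861]
Written out:
  3.9936 phi_1 + 0.2623 phi_2 = 0.2623
  0.2623 phi_1 + 3.9936 phi_2 = -2.7861
Solve by Cramer's rule:
  det = gamma(0)^2 - gamma(1)^2 = (3.9936)^2 - (0.2623)^2 = 15.94884096 - 0.06880129 = 15.88003967
  phi_hat_1 = [gamma(1) gamma(0) - gamma(1) gamma(2)] / det = [(0.2623)(3.9936) - (0.2623)(-2.7861)] / 15.88003967 = 1.77831531 / 15.88003967 = 0.112
  phi_hat_2 = [gamma(0) gamma(2) - gamma(1)^2] / det = [(3.9936)(-2.7861) - (0.2623)^2] / 15.88003967 = -11.19537025 / 15.88003967 = -0.705
So phi_hat = [0.1120, -0.7050].
Therefore phi_hat_2 = -0.7050.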